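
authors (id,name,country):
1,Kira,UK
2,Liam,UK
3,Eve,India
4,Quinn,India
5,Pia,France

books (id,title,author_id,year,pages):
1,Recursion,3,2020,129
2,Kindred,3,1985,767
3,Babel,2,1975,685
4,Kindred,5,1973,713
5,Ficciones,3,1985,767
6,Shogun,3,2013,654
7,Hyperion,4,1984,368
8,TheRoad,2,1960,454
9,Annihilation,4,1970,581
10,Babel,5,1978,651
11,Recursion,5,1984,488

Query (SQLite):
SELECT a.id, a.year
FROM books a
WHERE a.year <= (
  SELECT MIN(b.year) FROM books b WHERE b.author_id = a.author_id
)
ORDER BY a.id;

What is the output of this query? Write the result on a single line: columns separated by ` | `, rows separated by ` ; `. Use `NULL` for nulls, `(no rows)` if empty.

For each books row a, compute MIN(year) over rows sharing a.author_id.
Keep row a if a.year <= that per-group MIN.
  author_id=2: MIN(year) = 1960
  author_id=3: MIN(year) = 1985
  author_id=4: MIN(year) = 1970
  author_id=5: MIN(year) = 1973

2 | 1985 ; 4 | 1973 ; 5 | 1985 ; 8 | 1960 ; 9 | 1970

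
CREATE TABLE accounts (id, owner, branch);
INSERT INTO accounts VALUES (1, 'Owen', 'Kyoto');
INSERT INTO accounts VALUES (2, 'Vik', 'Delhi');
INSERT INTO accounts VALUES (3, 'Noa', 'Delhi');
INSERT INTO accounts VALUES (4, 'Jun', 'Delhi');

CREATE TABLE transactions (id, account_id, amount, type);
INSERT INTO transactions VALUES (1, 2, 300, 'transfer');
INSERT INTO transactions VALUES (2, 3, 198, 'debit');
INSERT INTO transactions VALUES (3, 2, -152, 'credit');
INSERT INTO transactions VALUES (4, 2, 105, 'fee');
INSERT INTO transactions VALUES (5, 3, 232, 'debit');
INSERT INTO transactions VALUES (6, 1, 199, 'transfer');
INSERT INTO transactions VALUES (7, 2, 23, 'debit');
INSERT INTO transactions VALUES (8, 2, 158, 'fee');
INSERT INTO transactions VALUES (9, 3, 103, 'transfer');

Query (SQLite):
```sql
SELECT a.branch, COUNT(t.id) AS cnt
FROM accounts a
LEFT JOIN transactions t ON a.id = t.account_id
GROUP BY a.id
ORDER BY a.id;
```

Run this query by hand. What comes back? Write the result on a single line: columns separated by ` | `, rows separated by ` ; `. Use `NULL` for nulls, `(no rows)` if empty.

Kyoto | 1 ; Delhi | 5 ; Delhi | 3 ; Delhi | 0

LEFT JOIN keeps every accounts row; unmatched ones get NULL for transactions columns.
Group by accounts.id and compute COUNT(t.id). COUNT(col) of an all-NULL group is 0.
  1: ids {6} → COUNT(t.id)=1
  2: ids {1, 3, 4, 7, 8} → COUNT(t.id)=5
  3: ids {2, 5, 9} → COUNT(t.id)=3
  4: ids {—} → COUNT(t.id)=0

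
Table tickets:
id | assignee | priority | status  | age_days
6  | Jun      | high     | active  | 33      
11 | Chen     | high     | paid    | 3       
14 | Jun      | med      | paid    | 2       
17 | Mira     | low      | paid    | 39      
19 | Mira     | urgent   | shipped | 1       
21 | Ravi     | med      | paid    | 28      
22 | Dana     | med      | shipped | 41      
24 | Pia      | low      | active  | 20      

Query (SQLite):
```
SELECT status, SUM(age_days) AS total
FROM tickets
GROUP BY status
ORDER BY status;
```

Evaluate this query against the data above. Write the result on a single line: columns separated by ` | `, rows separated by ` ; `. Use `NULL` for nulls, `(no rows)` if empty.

Partition tickets by status; compute SUM(age_days) within each group.
  active: ids {6, 24} → SUM(age_days)=53
  paid: ids {11, 14, 17, 21} → SUM(age_days)=72
  shipped: ids {19, 22} → SUM(age_days)=42

active | 53 ; paid | 72 ; shipped | 42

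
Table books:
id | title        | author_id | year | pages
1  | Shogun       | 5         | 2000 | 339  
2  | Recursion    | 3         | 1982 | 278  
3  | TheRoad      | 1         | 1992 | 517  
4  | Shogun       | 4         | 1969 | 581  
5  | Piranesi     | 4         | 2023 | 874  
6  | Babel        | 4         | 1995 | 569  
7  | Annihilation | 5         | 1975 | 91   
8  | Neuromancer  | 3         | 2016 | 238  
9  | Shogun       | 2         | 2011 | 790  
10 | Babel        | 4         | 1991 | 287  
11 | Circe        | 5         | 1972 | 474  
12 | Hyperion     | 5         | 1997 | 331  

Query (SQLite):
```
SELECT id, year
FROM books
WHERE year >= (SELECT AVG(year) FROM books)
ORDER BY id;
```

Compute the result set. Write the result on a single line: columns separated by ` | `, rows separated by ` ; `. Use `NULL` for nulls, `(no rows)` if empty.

1 | 2000 ; 5 | 2023 ; 6 | 1995 ; 8 | 2016 ; 9 | 2011 ; 12 | 1997

Scalar subquery: AVG(year) over all books rows = 1993.583333 (≈; comparison uses full precision).
Keep rows where year >= that value.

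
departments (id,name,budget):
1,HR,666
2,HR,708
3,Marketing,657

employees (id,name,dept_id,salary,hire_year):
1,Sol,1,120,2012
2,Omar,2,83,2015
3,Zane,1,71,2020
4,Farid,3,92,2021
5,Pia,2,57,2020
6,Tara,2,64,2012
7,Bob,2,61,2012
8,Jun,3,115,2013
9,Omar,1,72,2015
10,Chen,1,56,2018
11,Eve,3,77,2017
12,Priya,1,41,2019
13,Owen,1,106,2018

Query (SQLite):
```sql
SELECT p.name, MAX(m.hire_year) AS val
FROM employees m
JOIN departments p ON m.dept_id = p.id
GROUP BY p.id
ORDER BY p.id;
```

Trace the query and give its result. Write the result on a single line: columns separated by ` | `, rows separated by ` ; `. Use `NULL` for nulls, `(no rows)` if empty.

Join each employees row to its departments via dept_id.
Group joined rows by departments.id; compute MAX(m.hire_year) per group.
  1: ids {1, 3, 9, 10, 12, 13} → MAX(m.hire_year)=2020
  2: ids {2, 5, 6, 7} → MAX(m.hire_year)=2020
  3: ids {4, 8, 11} → MAX(m.hire_year)=2021

HR | 2020 ; HR | 2020 ; Marketing | 2021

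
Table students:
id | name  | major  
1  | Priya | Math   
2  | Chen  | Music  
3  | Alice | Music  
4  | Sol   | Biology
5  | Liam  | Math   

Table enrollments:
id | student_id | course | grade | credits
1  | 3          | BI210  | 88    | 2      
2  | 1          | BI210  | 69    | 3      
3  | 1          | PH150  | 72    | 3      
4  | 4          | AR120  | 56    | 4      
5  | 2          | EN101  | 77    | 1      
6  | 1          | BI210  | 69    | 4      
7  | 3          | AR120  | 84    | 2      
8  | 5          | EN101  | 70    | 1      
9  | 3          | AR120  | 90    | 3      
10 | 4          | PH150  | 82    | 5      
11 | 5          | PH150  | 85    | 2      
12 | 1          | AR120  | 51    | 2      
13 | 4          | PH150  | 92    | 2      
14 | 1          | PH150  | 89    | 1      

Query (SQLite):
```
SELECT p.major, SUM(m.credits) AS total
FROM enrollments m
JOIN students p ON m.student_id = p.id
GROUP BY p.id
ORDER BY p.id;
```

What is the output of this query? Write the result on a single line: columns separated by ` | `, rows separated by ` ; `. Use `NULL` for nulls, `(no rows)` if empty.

Math | 13 ; Music | 1 ; Music | 7 ; Biology | 11 ; Math | 3

Join each enrollments row to its students via student_id.
Group joined rows by students.id; compute SUM(m.credits) per group.
  1: ids {2, 3, 6, 12, 14} → SUM(m.credits)=13
  2: ids {5} → SUM(m.credits)=1
  3: ids {1, 7, 9} → SUM(m.credits)=7
  4: ids {4, 10, 13} → SUM(m.credits)=11
  5: ids {8, 11} → SUM(m.credits)=3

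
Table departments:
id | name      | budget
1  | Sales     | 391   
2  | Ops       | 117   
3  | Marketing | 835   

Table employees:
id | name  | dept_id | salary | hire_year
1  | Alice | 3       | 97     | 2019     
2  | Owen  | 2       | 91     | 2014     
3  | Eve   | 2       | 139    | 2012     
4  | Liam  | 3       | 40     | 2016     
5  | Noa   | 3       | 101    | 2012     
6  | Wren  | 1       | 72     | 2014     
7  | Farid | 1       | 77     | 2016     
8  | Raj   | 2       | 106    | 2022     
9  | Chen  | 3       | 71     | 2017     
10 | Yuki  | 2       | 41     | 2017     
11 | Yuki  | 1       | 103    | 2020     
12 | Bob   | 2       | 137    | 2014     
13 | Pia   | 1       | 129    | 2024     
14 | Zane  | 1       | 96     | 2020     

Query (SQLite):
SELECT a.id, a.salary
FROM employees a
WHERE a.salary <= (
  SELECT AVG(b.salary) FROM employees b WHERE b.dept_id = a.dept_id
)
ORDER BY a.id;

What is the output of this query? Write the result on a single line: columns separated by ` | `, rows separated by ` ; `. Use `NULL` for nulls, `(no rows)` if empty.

2 | 91 ; 4 | 40 ; 6 | 72 ; 7 | 77 ; 9 | 71 ; 10 | 41

For each employees row a, compute AVG(salary) over rows sharing a.dept_id.
Keep row a if a.salary <= that per-group AVG.
  dept_id=1: AVG(salary) = 95.4
  dept_id=2: AVG(salary) = 102.8
  dept_id=3: AVG(salary) = 77.25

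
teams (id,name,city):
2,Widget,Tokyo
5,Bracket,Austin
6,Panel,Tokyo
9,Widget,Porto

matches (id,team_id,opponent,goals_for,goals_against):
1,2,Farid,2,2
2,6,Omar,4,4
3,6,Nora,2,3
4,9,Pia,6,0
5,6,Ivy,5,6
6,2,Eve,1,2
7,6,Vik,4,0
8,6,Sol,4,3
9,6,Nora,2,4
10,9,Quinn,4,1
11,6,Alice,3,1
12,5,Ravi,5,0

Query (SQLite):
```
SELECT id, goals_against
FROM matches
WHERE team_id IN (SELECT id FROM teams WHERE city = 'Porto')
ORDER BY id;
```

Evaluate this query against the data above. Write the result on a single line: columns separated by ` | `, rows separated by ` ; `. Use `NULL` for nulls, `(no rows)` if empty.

4 | 0 ; 10 | 1

Inner query: teams.id where city = 'Porto'.
Outer: keep matches rows whose team_id is in that set.
Inner query → {9}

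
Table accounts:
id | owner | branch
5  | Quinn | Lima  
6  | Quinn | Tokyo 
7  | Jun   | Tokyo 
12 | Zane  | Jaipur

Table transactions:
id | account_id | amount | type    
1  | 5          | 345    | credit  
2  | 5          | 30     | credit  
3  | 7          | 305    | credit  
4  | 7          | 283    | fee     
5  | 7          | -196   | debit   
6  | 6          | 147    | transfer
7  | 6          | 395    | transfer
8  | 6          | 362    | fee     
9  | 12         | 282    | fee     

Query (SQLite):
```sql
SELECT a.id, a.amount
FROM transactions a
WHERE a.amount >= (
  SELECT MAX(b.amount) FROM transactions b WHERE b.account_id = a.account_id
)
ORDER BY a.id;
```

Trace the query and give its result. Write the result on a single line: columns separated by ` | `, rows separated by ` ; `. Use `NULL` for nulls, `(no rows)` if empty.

For each transactions row a, compute MAX(amount) over rows sharing a.account_id.
Keep row a if a.amount >= that per-group MAX.
  account_id=5: MAX(amount) = 345
  account_id=6: MAX(amount) = 395
  account_id=7: MAX(amount) = 305
  account_id=12: MAX(amount) = 282

1 | 345 ; 3 | 305 ; 7 | 395 ; 9 | 282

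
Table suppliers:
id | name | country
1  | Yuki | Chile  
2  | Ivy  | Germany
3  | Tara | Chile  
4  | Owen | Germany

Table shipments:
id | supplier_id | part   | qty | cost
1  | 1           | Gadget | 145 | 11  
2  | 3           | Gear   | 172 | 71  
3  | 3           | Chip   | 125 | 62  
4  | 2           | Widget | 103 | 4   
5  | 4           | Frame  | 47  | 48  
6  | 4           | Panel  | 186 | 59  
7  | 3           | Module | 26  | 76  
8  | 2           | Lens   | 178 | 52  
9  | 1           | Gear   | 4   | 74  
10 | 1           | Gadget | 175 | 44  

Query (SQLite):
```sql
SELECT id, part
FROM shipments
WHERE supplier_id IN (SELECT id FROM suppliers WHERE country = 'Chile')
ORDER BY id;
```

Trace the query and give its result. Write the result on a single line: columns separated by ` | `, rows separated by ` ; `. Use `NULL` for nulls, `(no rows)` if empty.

1 | Gadget ; 2 | Gear ; 3 | Chip ; 7 | Module ; 9 | Gear ; 10 | Gadget

Inner query: suppliers.id where country = 'Chile'.
Outer: keep shipments rows whose supplier_id is in that set.
Inner query → {1, 3}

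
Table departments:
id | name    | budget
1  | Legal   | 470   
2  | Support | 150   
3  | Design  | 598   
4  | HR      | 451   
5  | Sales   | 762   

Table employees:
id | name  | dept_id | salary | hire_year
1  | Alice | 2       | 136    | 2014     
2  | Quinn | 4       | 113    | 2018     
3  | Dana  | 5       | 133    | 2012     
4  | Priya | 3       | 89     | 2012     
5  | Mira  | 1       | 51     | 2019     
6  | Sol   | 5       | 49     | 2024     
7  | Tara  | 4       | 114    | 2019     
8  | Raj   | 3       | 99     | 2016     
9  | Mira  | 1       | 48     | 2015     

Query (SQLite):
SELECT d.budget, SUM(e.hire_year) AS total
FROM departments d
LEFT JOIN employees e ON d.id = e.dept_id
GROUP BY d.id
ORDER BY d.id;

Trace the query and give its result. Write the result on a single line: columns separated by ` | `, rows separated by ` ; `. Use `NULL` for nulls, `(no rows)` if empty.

LEFT JOIN keeps every departments row; unmatched ones get NULL for employees columns.
Group by departments.id and compute SUM(e.hire_year). SUM over an all-NULL group is NULL.
  1: ids {5, 9} → SUM(e.hire_year)=4034
  2: ids {1} → SUM(e.hire_year)=2014
  3: ids {4, 8} → SUM(e.hire_year)=4028
  4: ids {2, 7} → SUM(e.hire_year)=4037
  5: ids {3, 6} → SUM(e.hire_year)=4036

470 | 4034 ; 150 | 2014 ; 598 | 4028 ; 451 | 4037 ; 762 | 4036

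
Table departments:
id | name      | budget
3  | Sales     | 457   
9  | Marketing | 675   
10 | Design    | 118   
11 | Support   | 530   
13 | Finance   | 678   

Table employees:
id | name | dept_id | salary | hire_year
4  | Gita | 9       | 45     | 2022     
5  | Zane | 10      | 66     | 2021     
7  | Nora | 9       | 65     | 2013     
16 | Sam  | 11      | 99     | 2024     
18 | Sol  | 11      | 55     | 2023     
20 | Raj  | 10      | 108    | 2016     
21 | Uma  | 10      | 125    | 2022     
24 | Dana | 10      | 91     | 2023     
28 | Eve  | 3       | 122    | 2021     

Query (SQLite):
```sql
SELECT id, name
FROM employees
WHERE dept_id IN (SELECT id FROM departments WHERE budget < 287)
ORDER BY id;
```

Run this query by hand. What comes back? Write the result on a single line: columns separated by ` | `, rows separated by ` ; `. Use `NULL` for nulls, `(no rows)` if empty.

5 | Zane ; 20 | Raj ; 21 | Uma ; 24 | Dana

Inner query: departments.id where budget < 287.
Outer: keep employees rows whose dept_id is in that set.
Inner query → {10}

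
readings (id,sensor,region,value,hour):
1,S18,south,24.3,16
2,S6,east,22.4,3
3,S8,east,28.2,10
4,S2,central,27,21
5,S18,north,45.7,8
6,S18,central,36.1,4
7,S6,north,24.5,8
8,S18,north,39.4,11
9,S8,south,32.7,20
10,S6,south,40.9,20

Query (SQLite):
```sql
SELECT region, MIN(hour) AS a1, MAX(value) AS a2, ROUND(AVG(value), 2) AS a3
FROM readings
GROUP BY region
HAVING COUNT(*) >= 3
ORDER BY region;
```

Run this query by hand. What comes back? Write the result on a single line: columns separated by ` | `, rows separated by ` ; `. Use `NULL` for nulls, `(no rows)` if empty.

north | 8 | 45.7 | 36.53 ; south | 16 | 40.9 | 32.63

Group readings by region.
Per group compute: MIN(hour), MAX(value), ROUND(AVG(value), 2).
HAVING: drop groups with fewer than 3 rows.
  central: ids {4, 6} → MIN(hour)=4, MAX(value)=36.1, ROUND(AVG(value), 2)=31.55
  east: ids {2, 3} → MIN(hour)=3, MAX(value)=28.2, ROUND(AVG(value), 2)=25.3
  north: ids {5, 7, 8} → MIN(hour)=8, MAX(value)=45.7, ROUND(AVG(value), 2)=36.53
  south: ids {1, 9, 10} → MIN(hour)=16, MAX(value)=40.9, ROUND(AVG(value), 2)=32.63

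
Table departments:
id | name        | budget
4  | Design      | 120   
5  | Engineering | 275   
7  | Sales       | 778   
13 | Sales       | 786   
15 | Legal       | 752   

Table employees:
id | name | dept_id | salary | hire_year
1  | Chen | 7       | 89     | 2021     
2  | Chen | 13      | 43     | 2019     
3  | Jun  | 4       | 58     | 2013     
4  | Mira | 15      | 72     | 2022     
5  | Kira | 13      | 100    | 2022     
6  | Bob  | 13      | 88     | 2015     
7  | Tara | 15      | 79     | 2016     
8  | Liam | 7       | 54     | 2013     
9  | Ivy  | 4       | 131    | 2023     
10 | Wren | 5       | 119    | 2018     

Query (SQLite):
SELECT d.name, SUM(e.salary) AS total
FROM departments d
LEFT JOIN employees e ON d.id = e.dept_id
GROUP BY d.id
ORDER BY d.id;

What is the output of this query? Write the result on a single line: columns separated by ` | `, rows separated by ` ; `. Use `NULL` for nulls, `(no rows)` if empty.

Design | 189 ; Engineering | 119 ; Sales | 143 ; Sales | 231 ; Legal | 151

LEFT JOIN keeps every departments row; unmatched ones get NULL for employees columns.
Group by departments.id and compute SUM(e.salary). SUM over an all-NULL group is NULL.
  4: ids {3, 9} → SUM(e.salary)=189
  5: ids {10} → SUM(e.salary)=119
  7: ids {1, 8} → SUM(e.salary)=143
  13: ids {2, 5, 6} → SUM(e.salary)=231
  15: ids {4, 7} → SUM(e.salary)=151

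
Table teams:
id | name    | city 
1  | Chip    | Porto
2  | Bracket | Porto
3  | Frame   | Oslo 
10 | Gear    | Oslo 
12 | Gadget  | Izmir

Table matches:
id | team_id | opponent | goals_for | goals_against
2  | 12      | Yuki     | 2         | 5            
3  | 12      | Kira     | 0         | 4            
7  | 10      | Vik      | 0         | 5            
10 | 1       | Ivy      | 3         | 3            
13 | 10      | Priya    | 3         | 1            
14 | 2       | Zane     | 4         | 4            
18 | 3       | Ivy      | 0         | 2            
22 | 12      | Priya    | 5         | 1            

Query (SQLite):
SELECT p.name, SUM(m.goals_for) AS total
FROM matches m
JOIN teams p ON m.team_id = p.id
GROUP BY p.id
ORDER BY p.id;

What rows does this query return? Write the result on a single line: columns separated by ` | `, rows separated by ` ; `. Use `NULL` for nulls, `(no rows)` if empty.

Join each matches row to its teams via team_id.
Group joined rows by teams.id; compute SUM(m.goals_for) per group.
  1: ids {10} → SUM(m.goals_for)=3
  2: ids {14} → SUM(m.goals_for)=4
  3: ids {18} → SUM(m.goals_for)=0
  10: ids {7, 13} → SUM(m.goals_for)=3
  12: ids {2, 3, 22} → SUM(m.goals_for)=7

Chip | 3 ; Bracket | 4 ; Frame | 0 ; Gear | 3 ; Gadget | 7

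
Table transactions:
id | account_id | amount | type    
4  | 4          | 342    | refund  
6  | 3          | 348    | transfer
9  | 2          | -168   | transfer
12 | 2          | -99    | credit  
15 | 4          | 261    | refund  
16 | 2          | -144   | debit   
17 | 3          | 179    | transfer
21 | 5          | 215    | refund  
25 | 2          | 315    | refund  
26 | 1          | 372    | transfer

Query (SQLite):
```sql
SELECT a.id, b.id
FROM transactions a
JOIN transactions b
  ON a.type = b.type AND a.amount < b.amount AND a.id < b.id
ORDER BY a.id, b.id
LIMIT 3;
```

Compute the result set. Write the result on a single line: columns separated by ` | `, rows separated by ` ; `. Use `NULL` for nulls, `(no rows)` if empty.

6 | 26 ; 9 | 17 ; 9 | 26

Pairs (a,b) with same type, a.amount < b.amount, a.id < b.id.
type groups: credit:{12} debit:{16} refund:{4,15,21,25} transfer:{6,9,17,26}
Ordered by (a.id, b.id); first 3.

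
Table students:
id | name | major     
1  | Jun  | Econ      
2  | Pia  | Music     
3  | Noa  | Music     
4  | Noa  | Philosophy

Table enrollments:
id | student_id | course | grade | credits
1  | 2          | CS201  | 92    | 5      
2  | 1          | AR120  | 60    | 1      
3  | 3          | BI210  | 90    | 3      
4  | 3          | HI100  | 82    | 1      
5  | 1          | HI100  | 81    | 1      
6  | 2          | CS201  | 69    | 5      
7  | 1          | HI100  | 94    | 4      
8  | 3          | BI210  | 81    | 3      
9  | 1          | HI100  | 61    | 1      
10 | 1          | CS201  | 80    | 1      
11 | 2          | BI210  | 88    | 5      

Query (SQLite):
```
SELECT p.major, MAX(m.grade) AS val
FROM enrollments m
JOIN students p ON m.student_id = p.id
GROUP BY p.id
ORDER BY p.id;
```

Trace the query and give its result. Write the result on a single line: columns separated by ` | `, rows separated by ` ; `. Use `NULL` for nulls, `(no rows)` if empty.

Join each enrollments row to its students via student_id.
Group joined rows by students.id; compute MAX(m.grade) per group.
  1: ids {2, 5, 7, 9, 10} → MAX(m.grade)=94
  2: ids {1, 6, 11} → MAX(m.grade)=92
  3: ids {3, 4, 8} → MAX(m.grade)=90

Econ | 94 ; Music | 92 ; Music | 90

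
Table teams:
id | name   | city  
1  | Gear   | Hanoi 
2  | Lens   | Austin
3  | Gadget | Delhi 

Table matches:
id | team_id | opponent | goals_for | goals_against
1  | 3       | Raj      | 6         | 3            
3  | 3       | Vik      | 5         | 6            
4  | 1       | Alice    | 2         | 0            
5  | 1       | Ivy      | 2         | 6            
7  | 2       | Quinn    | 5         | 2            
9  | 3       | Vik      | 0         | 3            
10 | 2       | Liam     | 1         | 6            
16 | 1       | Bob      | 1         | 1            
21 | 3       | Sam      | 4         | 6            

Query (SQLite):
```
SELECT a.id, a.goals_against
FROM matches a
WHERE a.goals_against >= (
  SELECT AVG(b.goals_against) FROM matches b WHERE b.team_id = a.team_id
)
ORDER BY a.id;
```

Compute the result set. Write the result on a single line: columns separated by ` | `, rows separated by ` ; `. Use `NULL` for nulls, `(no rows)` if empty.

3 | 6 ; 5 | 6 ; 10 | 6 ; 21 | 6

For each matches row a, compute AVG(goals_against) over rows sharing a.team_id.
Keep row a if a.goals_against >= that per-group AVG.
  team_id=1: AVG(goals_against) = 2.333333
  team_id=2: AVG(goals_against) = 4.0
  team_id=3: AVG(goals_against) = 4.5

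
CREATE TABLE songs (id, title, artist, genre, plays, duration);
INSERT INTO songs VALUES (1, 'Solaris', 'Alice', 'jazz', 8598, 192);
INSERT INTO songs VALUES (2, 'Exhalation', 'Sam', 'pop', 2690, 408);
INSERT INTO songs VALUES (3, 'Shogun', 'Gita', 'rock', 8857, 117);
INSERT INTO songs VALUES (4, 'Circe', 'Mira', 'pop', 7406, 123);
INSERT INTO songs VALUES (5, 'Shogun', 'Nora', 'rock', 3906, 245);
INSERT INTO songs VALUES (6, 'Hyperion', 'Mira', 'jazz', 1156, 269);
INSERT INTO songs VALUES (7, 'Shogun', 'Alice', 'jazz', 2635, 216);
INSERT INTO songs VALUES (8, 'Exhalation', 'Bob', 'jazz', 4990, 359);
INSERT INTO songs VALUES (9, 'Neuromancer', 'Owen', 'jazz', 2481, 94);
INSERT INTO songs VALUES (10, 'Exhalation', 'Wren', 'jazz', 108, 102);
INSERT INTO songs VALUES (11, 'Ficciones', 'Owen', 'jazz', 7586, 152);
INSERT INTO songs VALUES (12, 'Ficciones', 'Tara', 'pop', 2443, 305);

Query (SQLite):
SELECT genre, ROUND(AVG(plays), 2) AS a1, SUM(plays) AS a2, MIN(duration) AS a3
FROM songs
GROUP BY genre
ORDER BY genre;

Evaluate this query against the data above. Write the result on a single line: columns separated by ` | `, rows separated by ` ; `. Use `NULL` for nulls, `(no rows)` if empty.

jazz | 3936.29 | 27554 | 94 ; pop | 4179.67 | 12539 | 123 ; rock | 6381.5 | 12763 | 117

Group songs by genre.
Per group compute: ROUND(AVG(plays), 2), SUM(plays), MIN(duration).
  jazz: ids {1, 6, 7, 8, 9, 10, 11} → ROUND(AVG(plays), 2)=3936.29, SUM(plays)=27554, MIN(duration)=94
  pop: ids {2, 4, 12} → ROUND(AVG(plays), 2)=4179.67, SUM(plays)=12539, MIN(duration)=123
  rock: ids {3, 5} → ROUND(AVG(plays), 2)=6381.5, SUM(plays)=12763, MIN(duration)=117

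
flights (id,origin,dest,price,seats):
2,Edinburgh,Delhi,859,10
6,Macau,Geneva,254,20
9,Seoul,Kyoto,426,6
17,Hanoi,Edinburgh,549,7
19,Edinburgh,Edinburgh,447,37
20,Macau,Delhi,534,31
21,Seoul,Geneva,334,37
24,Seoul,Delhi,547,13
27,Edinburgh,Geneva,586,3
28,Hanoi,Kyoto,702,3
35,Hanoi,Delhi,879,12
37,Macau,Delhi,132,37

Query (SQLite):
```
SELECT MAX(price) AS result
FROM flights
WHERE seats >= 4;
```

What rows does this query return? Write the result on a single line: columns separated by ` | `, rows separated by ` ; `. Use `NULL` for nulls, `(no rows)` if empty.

879

Rows where seats >= 4 → price values: [859, 254, 426, 549, 447, 534, 334, 547, 879, 132].
MAX of non-NULL values = 879.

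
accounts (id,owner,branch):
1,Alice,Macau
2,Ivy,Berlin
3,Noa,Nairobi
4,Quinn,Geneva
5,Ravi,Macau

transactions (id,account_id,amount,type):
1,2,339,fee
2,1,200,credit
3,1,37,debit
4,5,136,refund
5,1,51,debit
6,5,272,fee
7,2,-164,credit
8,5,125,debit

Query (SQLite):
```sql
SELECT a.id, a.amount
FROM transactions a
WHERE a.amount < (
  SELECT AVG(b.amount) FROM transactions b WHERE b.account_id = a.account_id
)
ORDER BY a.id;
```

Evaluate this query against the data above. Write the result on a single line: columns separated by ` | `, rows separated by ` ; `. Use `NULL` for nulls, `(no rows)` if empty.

3 | 37 ; 4 | 136 ; 5 | 51 ; 7 | -164 ; 8 | 125

For each transactions row a, compute AVG(amount) over rows sharing a.account_id.
Keep row a if a.amount < that per-group AVG.
  account_id=1: AVG(amount) = 96.0
  account_id=2: AVG(amount) = 87.5
  account_id=5: AVG(amount) = 177.666667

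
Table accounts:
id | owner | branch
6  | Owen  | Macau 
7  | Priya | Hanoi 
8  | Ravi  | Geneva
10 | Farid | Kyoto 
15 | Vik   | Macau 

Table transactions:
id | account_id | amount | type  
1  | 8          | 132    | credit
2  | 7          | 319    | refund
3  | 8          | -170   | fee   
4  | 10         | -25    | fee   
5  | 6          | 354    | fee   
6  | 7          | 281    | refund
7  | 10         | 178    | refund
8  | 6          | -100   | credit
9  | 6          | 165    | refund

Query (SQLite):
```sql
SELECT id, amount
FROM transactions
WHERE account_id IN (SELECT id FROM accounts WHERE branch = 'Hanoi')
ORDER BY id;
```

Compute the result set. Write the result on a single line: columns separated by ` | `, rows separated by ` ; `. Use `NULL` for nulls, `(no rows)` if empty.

Inner query: accounts.id where branch = 'Hanoi'.
Outer: keep transactions rows whose account_id is in that set.
Inner query → {7}

2 | 319 ; 6 | 281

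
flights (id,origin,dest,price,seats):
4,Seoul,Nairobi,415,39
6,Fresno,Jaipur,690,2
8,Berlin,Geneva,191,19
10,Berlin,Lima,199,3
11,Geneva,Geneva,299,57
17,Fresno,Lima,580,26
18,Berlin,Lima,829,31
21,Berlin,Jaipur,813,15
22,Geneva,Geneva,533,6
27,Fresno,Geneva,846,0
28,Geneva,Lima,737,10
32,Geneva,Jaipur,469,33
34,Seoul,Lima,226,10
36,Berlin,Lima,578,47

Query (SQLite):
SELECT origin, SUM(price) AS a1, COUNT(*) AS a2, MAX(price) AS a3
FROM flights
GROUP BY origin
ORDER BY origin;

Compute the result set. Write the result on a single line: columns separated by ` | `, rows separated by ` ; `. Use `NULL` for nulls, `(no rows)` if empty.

Group flights by origin.
Per group compute: SUM(price), COUNT(*), MAX(price).
  Berlin: ids {8, 10, 18, 21, 36} → SUM(price)=2610, COUNT(*)=5, MAX(price)=829
  Fresno: ids {6, 17, 27} → SUM(price)=2116, COUNT(*)=3, MAX(price)=846
  Geneva: ids {11, 22, 28, 32} → SUM(price)=2038, COUNT(*)=4, MAX(price)=737
  Seoul: ids {4, 34} → SUM(price)=641, COUNT(*)=2, MAX(price)=415

Berlin | 2610 | 5 | 829 ; Fresno | 2116 | 3 | 846 ; Geneva | 2038 | 4 | 737 ; Seoul | 641 | 2 | 415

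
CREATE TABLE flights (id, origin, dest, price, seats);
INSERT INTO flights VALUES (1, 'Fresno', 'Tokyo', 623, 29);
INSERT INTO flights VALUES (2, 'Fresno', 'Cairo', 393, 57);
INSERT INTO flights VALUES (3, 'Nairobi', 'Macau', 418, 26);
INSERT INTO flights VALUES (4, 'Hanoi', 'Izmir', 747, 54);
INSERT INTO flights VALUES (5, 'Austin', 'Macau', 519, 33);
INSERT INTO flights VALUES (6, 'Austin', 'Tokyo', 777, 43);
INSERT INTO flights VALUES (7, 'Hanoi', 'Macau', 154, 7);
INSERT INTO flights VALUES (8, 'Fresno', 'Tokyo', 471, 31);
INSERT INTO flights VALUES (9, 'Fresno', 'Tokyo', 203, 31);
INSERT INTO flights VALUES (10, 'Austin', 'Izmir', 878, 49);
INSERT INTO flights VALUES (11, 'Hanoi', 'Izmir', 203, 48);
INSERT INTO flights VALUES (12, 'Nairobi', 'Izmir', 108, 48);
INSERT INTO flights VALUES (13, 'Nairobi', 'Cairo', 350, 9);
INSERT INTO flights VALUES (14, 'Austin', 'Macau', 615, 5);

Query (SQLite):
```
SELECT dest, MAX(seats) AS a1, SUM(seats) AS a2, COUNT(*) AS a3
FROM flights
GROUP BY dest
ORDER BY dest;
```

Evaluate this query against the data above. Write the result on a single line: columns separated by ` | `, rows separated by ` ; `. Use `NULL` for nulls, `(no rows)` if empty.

Cairo | 57 | 66 | 2 ; Izmir | 54 | 199 | 4 ; Macau | 33 | 71 | 4 ; Tokyo | 43 | 134 | 4

Group flights by dest.
Per group compute: MAX(seats), SUM(seats), COUNT(*).
  Cairo: ids {2, 13} → MAX(seats)=57, SUM(seats)=66, COUNT(*)=2
  Izmir: ids {4, 10, 11, 12} → MAX(seats)=54, SUM(seats)=199, COUNT(*)=4
  Macau: ids {3, 5, 7, 14} → MAX(seats)=33, SUM(seats)=71, COUNT(*)=4
  Tokyo: ids {1, 6, 8, 9} → MAX(seats)=43, SUM(seats)=134, COUNT(*)=4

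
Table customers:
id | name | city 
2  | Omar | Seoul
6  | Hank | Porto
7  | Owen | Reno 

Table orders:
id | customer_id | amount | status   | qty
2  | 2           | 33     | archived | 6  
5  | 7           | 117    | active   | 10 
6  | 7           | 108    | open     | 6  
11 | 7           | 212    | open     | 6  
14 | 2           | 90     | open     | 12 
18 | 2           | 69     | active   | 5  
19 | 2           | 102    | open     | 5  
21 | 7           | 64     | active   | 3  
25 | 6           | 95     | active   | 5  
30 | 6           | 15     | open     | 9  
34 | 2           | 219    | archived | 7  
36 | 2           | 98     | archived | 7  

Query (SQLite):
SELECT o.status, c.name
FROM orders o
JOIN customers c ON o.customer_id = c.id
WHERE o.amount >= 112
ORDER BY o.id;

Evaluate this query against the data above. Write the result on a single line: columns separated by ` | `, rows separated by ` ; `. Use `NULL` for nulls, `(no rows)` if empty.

Each orders row matches the customers row where customer_id = customers.id.
Then keep rows with o.amount >= 112.

active | Owen ; open | Owen ; archived | Omar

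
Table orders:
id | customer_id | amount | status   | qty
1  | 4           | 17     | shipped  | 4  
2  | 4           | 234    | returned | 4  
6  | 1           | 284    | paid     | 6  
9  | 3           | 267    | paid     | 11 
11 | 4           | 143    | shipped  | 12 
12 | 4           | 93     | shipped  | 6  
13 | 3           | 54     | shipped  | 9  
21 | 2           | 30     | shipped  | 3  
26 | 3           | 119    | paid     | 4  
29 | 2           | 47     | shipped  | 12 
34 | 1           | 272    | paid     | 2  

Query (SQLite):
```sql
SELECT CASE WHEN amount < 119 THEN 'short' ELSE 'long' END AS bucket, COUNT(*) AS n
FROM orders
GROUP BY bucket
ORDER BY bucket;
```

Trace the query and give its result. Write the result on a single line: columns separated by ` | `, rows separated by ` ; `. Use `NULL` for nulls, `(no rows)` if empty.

Bucket rows by amount < 119 → 'short' else 'long'; count each bucket.

long | 6 ; short | 5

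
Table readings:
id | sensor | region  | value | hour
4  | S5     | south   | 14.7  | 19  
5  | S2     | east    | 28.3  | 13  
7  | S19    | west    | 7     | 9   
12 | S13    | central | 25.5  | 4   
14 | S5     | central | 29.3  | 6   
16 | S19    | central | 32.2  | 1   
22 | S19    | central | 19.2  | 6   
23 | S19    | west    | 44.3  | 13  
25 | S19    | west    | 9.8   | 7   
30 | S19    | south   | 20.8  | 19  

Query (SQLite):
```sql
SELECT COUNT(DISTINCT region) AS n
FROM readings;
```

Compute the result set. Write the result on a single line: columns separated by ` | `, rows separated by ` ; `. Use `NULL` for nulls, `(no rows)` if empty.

4

Count distinct non-NULL region values.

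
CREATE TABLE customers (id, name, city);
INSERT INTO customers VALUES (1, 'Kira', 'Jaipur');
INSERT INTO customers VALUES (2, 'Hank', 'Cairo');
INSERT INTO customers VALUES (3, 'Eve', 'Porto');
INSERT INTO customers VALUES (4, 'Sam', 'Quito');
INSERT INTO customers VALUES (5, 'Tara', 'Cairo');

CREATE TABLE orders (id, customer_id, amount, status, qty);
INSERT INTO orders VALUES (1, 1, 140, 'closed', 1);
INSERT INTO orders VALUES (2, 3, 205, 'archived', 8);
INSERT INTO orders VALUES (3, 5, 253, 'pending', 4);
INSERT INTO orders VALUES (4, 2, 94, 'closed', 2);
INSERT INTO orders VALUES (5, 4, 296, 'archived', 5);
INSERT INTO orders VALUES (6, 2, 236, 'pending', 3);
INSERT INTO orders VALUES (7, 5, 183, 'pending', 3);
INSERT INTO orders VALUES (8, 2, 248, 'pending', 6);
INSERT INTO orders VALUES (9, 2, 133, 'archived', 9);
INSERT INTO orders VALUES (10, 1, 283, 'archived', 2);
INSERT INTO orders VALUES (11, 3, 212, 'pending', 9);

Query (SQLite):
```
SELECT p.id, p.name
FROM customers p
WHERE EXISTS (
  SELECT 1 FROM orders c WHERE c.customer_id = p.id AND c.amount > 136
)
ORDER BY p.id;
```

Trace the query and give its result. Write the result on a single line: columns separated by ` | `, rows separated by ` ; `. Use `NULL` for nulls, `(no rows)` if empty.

1 | Kira ; 2 | Hank ; 3 | Eve ; 4 | Sam ; 5 | Tara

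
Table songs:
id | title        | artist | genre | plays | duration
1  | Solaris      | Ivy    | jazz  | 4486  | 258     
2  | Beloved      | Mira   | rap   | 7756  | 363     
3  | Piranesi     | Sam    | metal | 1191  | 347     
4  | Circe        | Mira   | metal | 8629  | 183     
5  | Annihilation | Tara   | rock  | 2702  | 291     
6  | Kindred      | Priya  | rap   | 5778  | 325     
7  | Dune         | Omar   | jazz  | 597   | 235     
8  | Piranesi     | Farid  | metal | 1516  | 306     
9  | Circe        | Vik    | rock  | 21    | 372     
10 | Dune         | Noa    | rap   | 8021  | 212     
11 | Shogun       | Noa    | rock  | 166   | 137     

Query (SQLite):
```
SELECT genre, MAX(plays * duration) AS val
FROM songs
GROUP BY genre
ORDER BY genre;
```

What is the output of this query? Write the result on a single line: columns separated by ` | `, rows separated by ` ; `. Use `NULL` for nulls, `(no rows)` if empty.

jazz | 1157388 ; metal | 1579107 ; rap | 2815428 ; rock | 786282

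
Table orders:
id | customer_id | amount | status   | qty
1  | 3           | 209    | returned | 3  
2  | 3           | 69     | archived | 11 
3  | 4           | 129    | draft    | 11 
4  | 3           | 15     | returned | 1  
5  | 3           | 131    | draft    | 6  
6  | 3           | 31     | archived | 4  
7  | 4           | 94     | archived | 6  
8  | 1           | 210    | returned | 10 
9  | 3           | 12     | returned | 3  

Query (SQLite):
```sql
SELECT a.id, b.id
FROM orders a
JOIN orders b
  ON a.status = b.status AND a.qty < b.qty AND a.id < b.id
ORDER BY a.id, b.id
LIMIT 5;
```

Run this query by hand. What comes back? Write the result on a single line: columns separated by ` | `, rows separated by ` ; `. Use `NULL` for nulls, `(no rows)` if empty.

Pairs (a,b) with same status, a.qty < b.qty, a.id < b.id.
status groups: archived:{2,6,7} draft:{3,5} returned:{1,4,8,9}
Ordered by (a.id, b.id); first 5.

1 | 8 ; 4 | 8 ; 4 | 9 ; 6 | 7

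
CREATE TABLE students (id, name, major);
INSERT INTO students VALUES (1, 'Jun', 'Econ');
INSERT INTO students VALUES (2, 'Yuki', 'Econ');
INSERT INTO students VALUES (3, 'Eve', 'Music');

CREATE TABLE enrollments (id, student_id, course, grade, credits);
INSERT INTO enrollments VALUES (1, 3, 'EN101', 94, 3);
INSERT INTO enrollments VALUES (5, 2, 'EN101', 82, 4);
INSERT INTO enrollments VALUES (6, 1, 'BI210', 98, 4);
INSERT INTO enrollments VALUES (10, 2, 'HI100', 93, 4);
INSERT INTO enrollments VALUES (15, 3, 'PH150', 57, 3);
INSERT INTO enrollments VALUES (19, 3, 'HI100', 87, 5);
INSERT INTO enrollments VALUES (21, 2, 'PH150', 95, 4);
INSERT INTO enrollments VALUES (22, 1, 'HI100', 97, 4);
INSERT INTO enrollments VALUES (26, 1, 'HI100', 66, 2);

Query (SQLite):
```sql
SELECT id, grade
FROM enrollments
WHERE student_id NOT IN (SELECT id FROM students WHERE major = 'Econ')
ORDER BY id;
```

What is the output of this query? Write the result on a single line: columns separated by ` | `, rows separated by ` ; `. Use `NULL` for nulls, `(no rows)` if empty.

Inner query: students.id where major = 'Econ'.
Outer: keep enrollments rows whose student_id is not in that set.
Inner query → {1, 2}

1 | 94 ; 15 | 57 ; 19 | 87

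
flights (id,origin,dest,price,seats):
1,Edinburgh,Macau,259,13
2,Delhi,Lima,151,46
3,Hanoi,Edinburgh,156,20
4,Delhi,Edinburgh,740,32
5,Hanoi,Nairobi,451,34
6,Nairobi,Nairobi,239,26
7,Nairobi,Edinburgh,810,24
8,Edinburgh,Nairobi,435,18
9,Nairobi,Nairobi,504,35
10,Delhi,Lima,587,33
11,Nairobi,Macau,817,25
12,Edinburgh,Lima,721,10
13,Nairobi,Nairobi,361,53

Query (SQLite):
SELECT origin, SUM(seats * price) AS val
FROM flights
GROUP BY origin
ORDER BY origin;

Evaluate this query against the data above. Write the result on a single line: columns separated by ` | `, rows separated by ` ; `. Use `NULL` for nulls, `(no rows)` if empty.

For each row compute seats * price.
Group by origin; take SUM of the expression per group.
  Delhi: ids {2, 4, 10} → SUM(seats * price)=49997
  Edinburgh: ids {1, 8, 12} → SUM(seats * price)=18407
  Hanoi: ids {3, 5} → SUM(seats * price)=18454
  Nairobi: ids {6, 7, 9, 11, 13} → SUM(seats * price)=82852

Delhi | 49997 ; Edinburgh | 18407 ; Hanoi | 18454 ; Nairobi | 82852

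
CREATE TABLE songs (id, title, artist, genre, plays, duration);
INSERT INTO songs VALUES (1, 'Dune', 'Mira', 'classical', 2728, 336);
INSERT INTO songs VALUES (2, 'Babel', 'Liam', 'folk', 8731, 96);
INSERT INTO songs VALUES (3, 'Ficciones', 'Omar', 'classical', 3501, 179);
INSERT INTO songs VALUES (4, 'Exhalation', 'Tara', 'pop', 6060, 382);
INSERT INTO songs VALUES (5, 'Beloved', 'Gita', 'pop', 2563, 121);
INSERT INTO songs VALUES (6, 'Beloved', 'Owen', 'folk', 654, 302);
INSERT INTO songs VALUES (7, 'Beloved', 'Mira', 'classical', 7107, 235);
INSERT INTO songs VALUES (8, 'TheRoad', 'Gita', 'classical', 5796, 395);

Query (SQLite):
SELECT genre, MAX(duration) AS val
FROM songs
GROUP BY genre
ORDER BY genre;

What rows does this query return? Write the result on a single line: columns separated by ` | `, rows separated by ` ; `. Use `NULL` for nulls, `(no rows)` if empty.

Partition songs by genre; compute MAX(duration) within each group.
  classical: ids {1, 3, 7, 8} → MAX(duration)=395
  folk: ids {2, 6} → MAX(duration)=302
  pop: ids {4, 5} → MAX(duration)=382

classical | 395 ; folk | 302 ; pop | 382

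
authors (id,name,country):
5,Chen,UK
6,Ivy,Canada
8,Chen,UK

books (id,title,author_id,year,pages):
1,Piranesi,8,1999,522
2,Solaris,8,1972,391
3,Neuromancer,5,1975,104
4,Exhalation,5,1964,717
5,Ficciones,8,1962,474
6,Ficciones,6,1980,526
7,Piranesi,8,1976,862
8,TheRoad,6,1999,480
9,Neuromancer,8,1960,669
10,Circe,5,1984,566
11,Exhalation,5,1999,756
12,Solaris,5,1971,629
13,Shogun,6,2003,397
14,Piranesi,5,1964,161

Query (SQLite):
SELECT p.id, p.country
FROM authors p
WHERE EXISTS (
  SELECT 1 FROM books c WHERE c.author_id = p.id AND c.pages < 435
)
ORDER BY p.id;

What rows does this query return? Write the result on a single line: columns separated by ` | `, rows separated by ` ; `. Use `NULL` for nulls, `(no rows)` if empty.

5 | UK ; 6 | Canada ; 8 | UK

For each authors row, check whether any books with matching author_id has pages < 435.
Keep rows where that is true.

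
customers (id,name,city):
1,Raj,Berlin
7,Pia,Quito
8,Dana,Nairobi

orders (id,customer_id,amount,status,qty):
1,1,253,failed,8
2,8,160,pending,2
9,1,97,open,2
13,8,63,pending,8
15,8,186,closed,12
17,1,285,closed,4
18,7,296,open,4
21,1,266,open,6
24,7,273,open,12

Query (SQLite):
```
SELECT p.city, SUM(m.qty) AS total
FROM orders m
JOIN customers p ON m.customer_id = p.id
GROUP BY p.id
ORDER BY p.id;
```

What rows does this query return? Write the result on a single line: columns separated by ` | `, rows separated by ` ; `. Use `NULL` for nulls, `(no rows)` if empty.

Berlin | 20 ; Quito | 16 ; Nairobi | 22

Join each orders row to its customers via customer_id.
Group joined rows by customers.id; compute SUM(m.qty) per group.
  1: ids {1, 9, 17, 21} → SUM(m.qty)=20
  7: ids {18, 24} → SUM(m.qty)=16
  8: ids {2, 13, 15} → SUM(m.qty)=22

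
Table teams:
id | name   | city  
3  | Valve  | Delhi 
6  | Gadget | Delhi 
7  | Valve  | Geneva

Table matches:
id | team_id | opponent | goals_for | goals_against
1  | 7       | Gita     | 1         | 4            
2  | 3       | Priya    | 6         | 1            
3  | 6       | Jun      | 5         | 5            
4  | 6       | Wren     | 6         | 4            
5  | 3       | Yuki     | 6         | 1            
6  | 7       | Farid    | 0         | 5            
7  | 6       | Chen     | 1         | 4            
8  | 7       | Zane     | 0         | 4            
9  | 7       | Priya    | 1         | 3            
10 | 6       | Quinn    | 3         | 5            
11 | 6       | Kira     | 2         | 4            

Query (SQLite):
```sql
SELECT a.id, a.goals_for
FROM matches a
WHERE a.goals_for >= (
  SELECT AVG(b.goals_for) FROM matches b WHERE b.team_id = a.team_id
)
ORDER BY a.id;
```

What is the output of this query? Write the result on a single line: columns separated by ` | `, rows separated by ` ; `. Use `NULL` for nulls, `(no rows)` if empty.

1 | 1 ; 2 | 6 ; 3 | 5 ; 4 | 6 ; 5 | 6 ; 9 | 1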